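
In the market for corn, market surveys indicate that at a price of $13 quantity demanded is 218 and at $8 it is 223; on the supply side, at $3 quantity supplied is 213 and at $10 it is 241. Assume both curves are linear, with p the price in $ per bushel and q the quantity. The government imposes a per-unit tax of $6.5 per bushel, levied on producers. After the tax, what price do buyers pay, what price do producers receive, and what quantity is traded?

Buyers pay $11.2; producers receive $4.7; quantity = 219.8.

Demand slope: (223 − 218)/(8 − 13) = -1, so qd = 231 − p.
Supply slope: (241 − 213)/(10 − 3) = 4, so qs = 4p + 201.
Before the tax: set 231 − p = 4p + 201 → p* = $6, q* = 225.
With the tax collected from producers, supply shifts: qs = 4(p − 6.5) + 201.
Solving gives q = 219.8 with buyers paying $11.2 and producers receiving $4.7 (the $6.5 wedge).
The less price-elastic side of the market bears the larger share of a per-unit tax.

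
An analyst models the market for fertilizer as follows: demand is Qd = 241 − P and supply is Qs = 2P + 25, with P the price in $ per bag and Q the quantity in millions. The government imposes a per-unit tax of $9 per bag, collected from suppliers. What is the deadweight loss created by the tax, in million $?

Deadweight loss = $27 million.

Before the tax: set 241 − P = 2P + 25 → P* = $72, Q* = 169.
With the tax collected from suppliers, supply shifts: Qs = 2(P − 9) + 25.
New equilibrium: buyers pay $78, suppliers receive $69, Q = 163. (Wedge: Pb − Ps = 9.)
Quantity falls by |ΔQ| = |169 − 163| = 6.
DWL = ½ · t · |ΔQ| = ½ · 9 · 6 = $27.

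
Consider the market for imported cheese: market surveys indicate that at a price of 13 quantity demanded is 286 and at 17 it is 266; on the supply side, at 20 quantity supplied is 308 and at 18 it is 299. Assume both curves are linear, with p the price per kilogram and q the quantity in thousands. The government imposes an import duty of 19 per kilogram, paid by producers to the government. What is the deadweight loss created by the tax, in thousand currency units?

Demand slope: (266 − 286)/(17 − 13) = -5, so qd = 351 − 5p.
Supply slope: (299 − 308)/(18 − 20) = 4.5, so qs = 4.5p + 218.
Before the tax: set 351 − 5p = 4.5p + 218 → p* = 14, q* = 281.
With the tax collected from producers, supply shifts: qs = 4.5(p − 19) + 218.
Solving gives q = 236 with consumers paying 23 and producers receiving 4 (the 19 wedge).
Quantity falls by |ΔQ| = |281 − 236| = 45.
DWL = ½ · t · |ΔQ| = ½ · 19 · 45 = 427.5.

Deadweight loss = 427.5 thousand.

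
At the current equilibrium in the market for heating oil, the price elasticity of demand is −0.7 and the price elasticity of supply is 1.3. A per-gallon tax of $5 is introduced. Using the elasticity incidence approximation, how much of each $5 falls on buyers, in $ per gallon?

Incidence ratio: buyers' share ≈ εs / (εs + |εd|) = 1.3 / (1.3 + 0.7) = 0.65.
So buyers bear ≈ 0.65 × $5 = $3.25; producers bear $1.75.

Buyers bear ≈ $3.25 per gallon.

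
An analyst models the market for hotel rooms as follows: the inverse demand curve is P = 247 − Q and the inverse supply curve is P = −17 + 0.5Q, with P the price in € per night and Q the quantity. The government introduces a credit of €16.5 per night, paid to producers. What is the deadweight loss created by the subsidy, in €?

Inverting to Q(P) form: Qd = 247 − P; Qs = 2P + 34.
Before the subsidy: set 247 − P = 2P + 34 → P* = €71, Q* = 176.
With a per-unit subsidy paid to producers, each receives P + 16.5 per unit sold, so supply becomes Qs = 2(P + 16.5) + 34.
New equilibrium: consumers pay €60, producers receive €76.5, Q = 187. (Wedge: Pb − Ps = −16.5.)
Quantity rises by |ΔQ| = |176 − 187| = 11.
DWL = ½ · t · |ΔQ| = ½ · 16.5 · 11 = €90.75.

Deadweight loss = €90.75.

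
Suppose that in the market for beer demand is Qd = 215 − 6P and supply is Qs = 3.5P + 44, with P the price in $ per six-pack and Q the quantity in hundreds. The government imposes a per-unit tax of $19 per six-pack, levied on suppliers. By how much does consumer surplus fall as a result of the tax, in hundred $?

Before the tax: set 215 − 6P = 3.5P + 44 → P* = $18, Q* = 107.
With the tax collected from suppliers, supply shifts: Qs = 3.5(P − 19) + 44.
Solving gives Q = 65 with buyers paying $25 and suppliers receiving $6 (the $19 wedge).
ΔCS is the trapezoid between Q = 65 and Q = 107 of height $7: ½ · (107 + 65) · 7 = $602.

Consumer surplus falls by $602 hundred.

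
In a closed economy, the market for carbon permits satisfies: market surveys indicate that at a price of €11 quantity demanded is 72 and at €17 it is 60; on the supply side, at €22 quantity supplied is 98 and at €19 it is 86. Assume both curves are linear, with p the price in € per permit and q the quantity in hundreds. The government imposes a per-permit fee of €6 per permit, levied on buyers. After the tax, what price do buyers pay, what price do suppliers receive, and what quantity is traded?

Buyers pay €18; suppliers receive €12; quantity = 58.

Demand slope: (60 − 72)/(17 − 11) = -2, so qd = 94 − 2p.
Supply slope: (86 − 98)/(19 − 22) = 4, so qs = 4p + 10.
Without the tax, 94 − 2p = 4p + 10 gives 6p = 84, so p* = €14 and q* = 66.
With the tax collected from buyers, demand (in seller-price terms) shifts: qd = 94 − 2(p + 6).
New equilibrium: buyers pay €18, suppliers receive €12, q = 58. (Wedge: pb − ps = 6.)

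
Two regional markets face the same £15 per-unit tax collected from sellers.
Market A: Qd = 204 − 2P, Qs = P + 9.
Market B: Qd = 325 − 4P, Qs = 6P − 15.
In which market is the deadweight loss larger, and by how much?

Market A: pre-tax P* = £65, Q* = 74; post-tax Q = 64; deadweight loss = £75.
Market B: pre-tax P* = £34, Q* = 189; post-tax Q = 153; deadweight loss = £270.
Difference: £75 vs £270 → market B is larger by £195.

Market B, by £195.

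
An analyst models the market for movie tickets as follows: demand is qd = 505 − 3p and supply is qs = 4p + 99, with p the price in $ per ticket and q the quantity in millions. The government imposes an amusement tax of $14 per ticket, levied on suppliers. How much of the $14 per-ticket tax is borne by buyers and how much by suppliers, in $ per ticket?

Before the tax: set 505 − 3p = 4p + 99 → p* = $58, q* = 331.
With the tax collected from suppliers, supply shifts: qs = 4(p − 14) + 99.
New equilibrium: buyers pay $66, suppliers receive $52, q = 307. (Wedge: pb − ps = 14.)
Burden on buyers: $8; on suppliers: $6. (They sum to $14.)

Buyers bear $8 per ticket; suppliers bear $6 per ticket.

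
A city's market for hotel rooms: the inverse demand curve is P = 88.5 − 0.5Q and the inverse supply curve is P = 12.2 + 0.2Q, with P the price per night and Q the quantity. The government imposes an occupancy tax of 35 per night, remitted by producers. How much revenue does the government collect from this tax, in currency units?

Tax revenue = 2065.

Rewrite in direct form: Qd = 177 − 2P and Qs = 5P − 61.
Before the tax: set 177 − 2P = 5P − 61 → P* = 34, Q* = 109.
With the tax collected from producers, supply shifts: Qs = 5(P − 35) − 61.
Solving gives Q = 59 with consumers paying 59 and producers receiving 24 (the 35 wedge).
Revenue = t · Q = 35 · 59 = 2065.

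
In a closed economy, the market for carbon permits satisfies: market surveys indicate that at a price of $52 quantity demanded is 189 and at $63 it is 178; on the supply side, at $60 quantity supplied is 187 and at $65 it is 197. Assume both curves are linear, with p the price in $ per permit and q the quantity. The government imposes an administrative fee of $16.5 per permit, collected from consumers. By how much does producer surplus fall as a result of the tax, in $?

Producer surplus falls by $976.25.

Demand slope: (178 − 189)/(63 − 52) = -1, so qd = 241 − p.
Supply slope: (197 − 187)/(65 − 60) = 2, so qs = 2p + 67.
Before the tax: set 241 − p = 2p + 67 → p* = $58, q* = 183.
With the tax collected from consumers, demand (in seller-price terms) shifts: qd = 241 − (p + 16.5).
Solving gives q = 172 with consumers paying $69 and sellers receiving $52.5 (the $16.5 wedge).
ΔPS is the trapezoid between Q = 172 and Q = 183 of height $5.5: ½ · (183 + 172) · 5.5 = $976.25.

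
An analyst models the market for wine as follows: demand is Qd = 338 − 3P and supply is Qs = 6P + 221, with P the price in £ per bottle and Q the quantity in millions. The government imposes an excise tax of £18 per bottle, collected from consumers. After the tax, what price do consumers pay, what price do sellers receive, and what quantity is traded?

Consumers pay £25; sellers receive £7; quantity = 263.

Before the tax: set 338 − 3P = 6P + 221 → P* = £13, Q* = 299.
With the tax collected from consumers, demand (in seller-price terms) shifts: Qd = 338 − 3(P + 18).
Solving gives Q = 263 with consumers paying £25 and sellers receiving £7 (the £18 wedge).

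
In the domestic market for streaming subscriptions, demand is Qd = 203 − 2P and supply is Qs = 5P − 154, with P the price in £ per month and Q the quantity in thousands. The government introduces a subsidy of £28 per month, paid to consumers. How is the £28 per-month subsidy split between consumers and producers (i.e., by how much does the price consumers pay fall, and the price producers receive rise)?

Without the subsidy, 203 − 2P = 5P − 154 gives 7P = 357, so P* = £51 and Q* = 101.
With a per-unit subsidy paid to consumers, each effectively pays P − 28, so demand becomes Qd = 203 − 2(P − 28).
New equilibrium: consumers pay £31, producers receive £59, Q = 141. (Wedge: Pb − Ps = −28.)
Gain to consumers: £20; to producers: £8. (They sum to £28.)

Consumers gain £20 per month; producers gain £8 per month.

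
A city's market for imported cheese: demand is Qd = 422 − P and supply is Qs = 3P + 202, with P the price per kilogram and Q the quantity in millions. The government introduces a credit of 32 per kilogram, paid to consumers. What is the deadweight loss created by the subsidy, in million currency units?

Without the subsidy, 422 − P = 3P + 202 gives 4P = 220, so P* = 55 and Q* = 367.
With a per-unit subsidy paid to consumers, each effectively pays P − 32, so demand becomes Qd = 422 − (P − 32).
New equilibrium: consumers pay 31, suppliers receive 63, Q = 391. (Wedge: Pb − Ps = −32.)
Quantity rises by |ΔQ| = |367 − 391| = 24.
DWL = ½ · t · |ΔQ| = ½ · 32 · 24 = 384.

Deadweight loss = 384 million.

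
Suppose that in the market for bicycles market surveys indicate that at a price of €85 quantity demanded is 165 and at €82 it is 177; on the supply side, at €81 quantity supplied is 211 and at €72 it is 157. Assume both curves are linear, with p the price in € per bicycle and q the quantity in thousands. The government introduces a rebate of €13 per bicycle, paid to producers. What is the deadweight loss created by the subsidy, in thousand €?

Deadweight loss = €202.8 thousand.

Demand slope: (177 − 165)/(82 − 85) = -4, so qd = 505 − 4p.
Supply slope: (157 − 211)/(72 − 81) = 6, so qs = 6p − 275.
Before the subsidy: set 505 − 4p = 6p − 275 → p* = €78, q* = 193.
With a per-unit subsidy paid to producers, each receives p + 13 per unit sold, so supply becomes qs = 6(p + 13) − 275.
Solving gives q = 224.2 with buyers paying €70.2 and producers receiving €83.2 (the €13 wedge).
Quantity rises by |ΔQ| = |193 − 224.2| = 31.2.
DWL = ½ · t · |ΔQ| = ½ · 13 · 31.2 = €202.8.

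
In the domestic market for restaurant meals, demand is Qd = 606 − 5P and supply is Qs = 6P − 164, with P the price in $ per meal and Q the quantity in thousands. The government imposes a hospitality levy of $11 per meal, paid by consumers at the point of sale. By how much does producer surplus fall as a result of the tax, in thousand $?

Producer surplus falls by $1205 thousand.

Without the tax, 606 − 5P = 6P − 164 gives 11P = 770, so P* = $70 and Q* = 256.
With the tax collected from consumers, demand (in seller-price terms) shifts: Qd = 606 − 5(P + 11).
New equilibrium: consumers pay $76, sellers receive $65, Q = 226. (Wedge: Pb − Ps = 11.)
ΔPS is the trapezoid between Q = 226 and Q = 256 of height $5: ½ · (256 + 226) · 5 = $1205.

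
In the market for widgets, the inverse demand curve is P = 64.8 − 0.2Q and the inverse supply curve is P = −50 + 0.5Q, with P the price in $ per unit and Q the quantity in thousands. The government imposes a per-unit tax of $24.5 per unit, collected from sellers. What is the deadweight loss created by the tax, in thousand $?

Deadweight loss = $428.75 thousand.

Inverting to Q(P) form: Qd = 324 − 5P; Qs = 2P + 100.
Before the tax: set 324 − 5P = 2P + 100 → P* = $32, Q* = 164.
With the tax collected from sellers, supply shifts: Qs = 2(P − 24.5) + 100.
New equilibrium: buyers pay $39, sellers receive $14.5, Q = 129. (Wedge: Pb − Ps = 24.5.)
Quantity falls by |ΔQ| = |164 − 129| = 35.
DWL = ½ · t · |ΔQ| = ½ · 24.5 · 35 = $428.75.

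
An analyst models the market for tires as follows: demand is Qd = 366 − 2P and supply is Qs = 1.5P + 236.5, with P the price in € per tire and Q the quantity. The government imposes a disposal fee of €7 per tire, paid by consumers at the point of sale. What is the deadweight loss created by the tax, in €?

Before the tax: set 366 − 2P = 1.5P + 236.5 → P* = €37, Q* = 292.
With the tax collected from consumers, demand (in seller-price terms) shifts: Qd = 366 − 2(P + 7).
New equilibrium: consumers pay €40, producers receive €33, Q = 286. (Wedge: Pb − Ps = 7.)
Quantity falls by |ΔQ| = |292 − 286| = 6.
DWL = ½ · t · |ΔQ| = ½ · 7 · 6 = €21.

Deadweight loss = €21.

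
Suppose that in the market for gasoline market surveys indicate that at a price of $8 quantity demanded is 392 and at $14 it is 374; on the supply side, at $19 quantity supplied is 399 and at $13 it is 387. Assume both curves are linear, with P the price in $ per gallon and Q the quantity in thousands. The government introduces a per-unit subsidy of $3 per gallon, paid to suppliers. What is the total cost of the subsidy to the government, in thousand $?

Demand slope: (374 − 392)/(14 − 8) = -3, so Qd = 416 − 3P.
Supply slope: (387 − 399)/(13 − 19) = 2, so Qs = 2P + 361.
Without the subsidy, 416 − 3P = 2P + 361 gives 5P = 55, so P* = $11 and Q* = 383.
With a per-unit subsidy paid to suppliers, each receives P + 3 per unit sold, so supply becomes Qs = 2(P + 3) + 361.
Solving gives Q = 386.6 with buyers paying $9.8 and suppliers receiving $12.8 (the $3 wedge).
Outlay = t · Q = 3 · 386.6 = $1159.8.

Government outlay = $1159.8 thousand.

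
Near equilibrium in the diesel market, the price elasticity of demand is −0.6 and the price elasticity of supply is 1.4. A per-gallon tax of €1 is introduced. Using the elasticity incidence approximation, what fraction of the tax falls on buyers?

Buyers' share ≈ 0.7.

Incidence ratio: buyers' share ≈ εs / (εs + |εd|) = 1.4 / (1.4 + 0.6) = 0.7.
Supply is the more elastic side, so buyers bear the larger share.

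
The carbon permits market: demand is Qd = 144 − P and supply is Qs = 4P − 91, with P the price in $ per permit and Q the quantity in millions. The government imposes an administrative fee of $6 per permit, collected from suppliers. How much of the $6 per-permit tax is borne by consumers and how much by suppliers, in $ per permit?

Consumers bear $4.8 per permit; suppliers bear $1.2 per permit.

Without the tax, 144 − P = 4P − 91 gives 5P = 235, so P* = $47 and Q* = 97.
With the tax collected from suppliers, supply shifts: Qs = 4(P − 6) − 91.
New equilibrium: consumers pay $51.8, suppliers receive $45.8, Q = 92.2. (Wedge: Pb − Ps = 6.)
Burden on consumers: $4.8; on suppliers: $1.2. (They sum to $6.)
The less price-elastic side of the market bears the larger share of a per-unit tax.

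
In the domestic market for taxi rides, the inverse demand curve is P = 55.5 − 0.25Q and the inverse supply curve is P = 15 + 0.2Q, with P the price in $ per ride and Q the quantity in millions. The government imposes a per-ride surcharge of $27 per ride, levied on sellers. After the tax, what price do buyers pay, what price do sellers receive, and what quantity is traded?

Buyers pay $48; sellers receive $21; quantity = 30.

Rewrite in direct form: Qd = 222 − 4P and Qs = 5P − 75.
Without the tax, 222 − 4P = 5P − 75 gives 9P = 297, so P* = $33 and Q* = 90.
With the tax collected from sellers, supply shifts: Qs = 5(P − 27) − 75.
New equilibrium: buyers pay $48, sellers receive $21, Q = 30. (Wedge: Pb − Ps = 27.)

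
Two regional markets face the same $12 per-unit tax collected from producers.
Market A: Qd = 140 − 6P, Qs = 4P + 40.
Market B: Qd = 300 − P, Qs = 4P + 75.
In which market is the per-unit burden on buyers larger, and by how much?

Market A: pre-tax P* = $10, Q* = 80; post-tax Q = 51.2; per-unit burden on buyers = $4.8.
Market B: pre-tax P* = $45, Q* = 255; post-tax Q = 245.4; per-unit burden on buyers = $9.6.
Difference: $4.8 vs $9.6 → market B is larger by $4.8.

Market B, by $4.8.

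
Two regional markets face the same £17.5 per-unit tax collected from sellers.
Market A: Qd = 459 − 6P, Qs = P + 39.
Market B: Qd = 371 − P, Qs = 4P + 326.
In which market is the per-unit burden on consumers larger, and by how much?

Market B, by £11.5.

Market A: pre-tax P* = £60, Q* = 99; post-tax Q = 84; per-unit burden on consumers = £2.5.
Market B: pre-tax P* = £9, Q* = 362; post-tax Q = 348; per-unit burden on consumers = £14.
Difference: £2.5 vs £14 → market B is larger by £11.5.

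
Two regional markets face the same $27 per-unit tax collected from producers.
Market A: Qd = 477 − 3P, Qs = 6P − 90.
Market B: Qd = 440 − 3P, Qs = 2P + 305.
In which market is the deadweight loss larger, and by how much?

Market A, by $291.6.

Market A: pre-tax P* = $63, Q* = 288; post-tax Q = 234; deadweight loss = $729.
Market B: pre-tax P* = $27, Q* = 359; post-tax Q = 326.6; deadweight loss = $437.4.
Difference: $729 vs $437.4 → market A is larger by $291.6.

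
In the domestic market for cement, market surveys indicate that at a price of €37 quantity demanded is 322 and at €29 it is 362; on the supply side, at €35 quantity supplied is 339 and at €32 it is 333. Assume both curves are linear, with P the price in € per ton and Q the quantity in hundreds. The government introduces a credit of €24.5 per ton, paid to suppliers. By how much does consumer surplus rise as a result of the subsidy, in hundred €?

Demand slope: (362 − 322)/(29 − 37) = -5, so Qd = 507 − 5P.
Supply slope: (333 − 339)/(32 − 35) = 2, so Qs = 2P + 269.
Before the subsidy: set 507 − 5P = 2P + 269 → P* = €34, Q* = 337.
With a per-unit subsidy paid to suppliers, each receives P + 24.5 per unit sold, so supply becomes Qs = 2(P + 24.5) + 269.
Solving gives Q = 372 with buyers paying €27 and suppliers receiving €51.5 (the €24.5 wedge).
ΔCS is the trapezoid between Q = 372 and Q = 337 of height €7: ½ · (337 + 372) · 7 = €2481.5.

Consumer surplus rises by €2481.5 hundred.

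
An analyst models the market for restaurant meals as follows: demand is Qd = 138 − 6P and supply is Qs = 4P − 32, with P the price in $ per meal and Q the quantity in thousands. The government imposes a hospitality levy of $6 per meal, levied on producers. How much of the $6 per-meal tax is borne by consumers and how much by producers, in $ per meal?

Consumers bear $2.4 per meal; producers bear $3.6 per meal.

Before the tax: set 138 − 6P = 4P − 32 → P* = $17, Q* = 36.
With the tax collected from producers, supply shifts: Qs = 4(P − 6) − 32.
Solving gives Q = 21.6 with consumers paying $19.4 and producers receiving $13.4 (the $6 wedge).
Burden on consumers: $2.4; on producers: $3.6. (They sum to $6.)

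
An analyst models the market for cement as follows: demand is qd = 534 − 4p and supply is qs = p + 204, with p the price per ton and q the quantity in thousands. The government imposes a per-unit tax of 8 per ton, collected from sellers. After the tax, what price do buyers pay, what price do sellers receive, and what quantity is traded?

Without the tax, 534 − 4p = p + 204 gives 5p = 330, so p* = 66 and q* = 270.
With the tax collected from sellers, supply shifts: qs = (p − 8) + 204.
Solving gives q = 263.6 with buyers paying 67.6 and sellers receiving 59.6 (the 8 wedge).
The less price-elastic side of the market bears the larger share of a per-unit tax.

Buyers pay 67.6; sellers receive 59.6; quantity = 263.6.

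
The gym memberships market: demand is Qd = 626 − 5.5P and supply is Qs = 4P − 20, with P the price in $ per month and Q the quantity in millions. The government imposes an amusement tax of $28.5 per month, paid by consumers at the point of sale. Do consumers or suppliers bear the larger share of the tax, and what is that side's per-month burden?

Without the tax, 626 − 5.5P = 4P − 20 gives 9.5P = 646, so P* = $68 and Q* = 252.
With the tax collected from consumers, demand (in seller-price terms) shifts: Qd = 626 − 5.5(P + 28.5).
New equilibrium: consumers pay $80, suppliers receive $51.5, Q = 186. (Wedge: Pb − Ps = 28.5.)
Per-month burden: consumers $12, suppliers $16.5.
Suppliers take the larger share because supply is less price-elastic here (demand slope 5.5 vs supply slope 4).
The less price-elastic side of the market bears the larger share of a per-unit tax.

Suppliers bear the larger share: $16.5 per month.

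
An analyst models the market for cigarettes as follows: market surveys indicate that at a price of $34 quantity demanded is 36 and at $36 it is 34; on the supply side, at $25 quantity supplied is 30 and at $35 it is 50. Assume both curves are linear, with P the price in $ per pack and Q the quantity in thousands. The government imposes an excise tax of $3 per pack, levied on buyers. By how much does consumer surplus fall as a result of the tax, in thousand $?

Consumer surplus falls by $78 thousand.

Demand slope: (34 − 36)/(36 − 34) = -1, so Qd = 70 − P.
Supply slope: (50 − 30)/(35 − 25) = 2, so Qs = 2P − 20.
Before the tax: set 70 − P = 2P − 20 → P* = $30, Q* = 40.
With the tax collected from buyers, demand (in seller-price terms) shifts: Qd = 70 − (P + 3).
New equilibrium: buyers pay $32, producers receive $29, Q = 38. (Wedge: Pb − Ps = 3.)
ΔCS is the trapezoid between Q = 38 and Q = 40 of height $2: ½ · (40 + 38) · 2 = $78.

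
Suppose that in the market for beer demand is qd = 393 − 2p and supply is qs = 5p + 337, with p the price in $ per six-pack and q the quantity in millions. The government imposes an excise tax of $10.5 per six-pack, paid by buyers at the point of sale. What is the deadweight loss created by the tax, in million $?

Before the tax: set 393 − 2p = 5p + 337 → p* = $8, q* = 377.
With the tax collected from buyers, demand (in seller-price terms) shifts: qd = 393 − 2(p + 10.5).
Solving gives q = 362 with buyers paying $15.5 and producers receiving $5 (the $10.5 wedge).
Quantity falls by |ΔQ| = |377 − 362| = 15.
DWL = ½ · t · |ΔQ| = ½ · 10.5 · 15 = $78.75.

Deadweight loss = $78.75 million.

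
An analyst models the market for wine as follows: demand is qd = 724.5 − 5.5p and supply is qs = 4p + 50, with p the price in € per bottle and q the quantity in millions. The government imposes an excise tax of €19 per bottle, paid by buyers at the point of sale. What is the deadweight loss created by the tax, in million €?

Without the tax, 724.5 − 5.5p = 4p + 50 gives 9.5p = 674.5, so p* = €71 and q* = 334.
With the tax collected from buyers, demand (in seller-price terms) shifts: qd = 724.5 − 5.5(p + 19).
New equilibrium: buyers pay €79, sellers receive €60, q = 290. (Wedge: pb − ps = 19.)
Quantity falls by |ΔQ| = |334 − 290| = 44.
DWL = ½ · t · |ΔQ| = ½ · 19 · 44 = €418.

Deadweight loss = €418 million.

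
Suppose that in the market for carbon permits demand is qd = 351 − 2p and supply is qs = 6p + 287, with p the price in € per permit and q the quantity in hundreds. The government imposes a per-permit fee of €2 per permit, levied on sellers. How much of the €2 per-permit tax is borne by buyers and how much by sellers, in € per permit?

Buyers bear €1.5 per permit; sellers bear €0.5 per permit.

Without the tax, 351 − 2p = 6p + 287 gives 8p = 64, so p* = €8 and q* = 335.
With the tax collected from sellers, supply shifts: qs = 6(p − 2) + 287.
Solving gives q = 332 with buyers paying €9.5 and sellers receiving €7.5 (the €2 wedge).
Burden on buyers: €1.5; on sellers: €0.5. (They sum to €2.)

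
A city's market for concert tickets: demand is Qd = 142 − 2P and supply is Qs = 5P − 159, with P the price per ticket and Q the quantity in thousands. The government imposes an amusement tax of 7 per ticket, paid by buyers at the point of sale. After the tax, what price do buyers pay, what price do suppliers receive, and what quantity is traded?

Without the tax, 142 − 2P = 5P − 159 gives 7P = 301, so P* = 43 and Q* = 56.
With the tax collected from buyers, demand (in seller-price terms) shifts: Qd = 142 − 2(P + 7).
New equilibrium: buyers pay 48, suppliers receive 41, Q = 46. (Wedge: Pb − Ps = 7.)
The less price-elastic side of the market bears the larger share of a per-unit tax.

Buyers pay 48; suppliers receive 41; quantity = 46.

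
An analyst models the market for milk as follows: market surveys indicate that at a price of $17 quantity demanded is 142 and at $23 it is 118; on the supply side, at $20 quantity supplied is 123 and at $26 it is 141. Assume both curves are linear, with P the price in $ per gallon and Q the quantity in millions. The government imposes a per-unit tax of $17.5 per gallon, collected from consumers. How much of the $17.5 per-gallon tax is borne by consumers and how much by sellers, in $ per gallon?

Consumers bear $7.5 per gallon; sellers bear $10 per gallon.

Demand slope: (118 − 142)/(23 − 17) = -4, so Qd = 210 − 4P.
Supply slope: (141 − 123)/(26 − 20) = 3, so Qs = 3P + 63.
Before the tax: set 210 − 4P = 3P + 63 → P* = $21, Q* = 126.
With the tax collected from consumers, demand (in seller-price terms) shifts: Qd = 210 − 4(P + 17.5).
New equilibrium: consumers pay $28.5, sellers receive $11, Q = 96. (Wedge: Pb − Ps = 17.5.)
Burden on consumers: $7.5; on sellers: $10. (They sum to $17.5.)
The less price-elastic side of the market bears the larger share of a per-unit tax.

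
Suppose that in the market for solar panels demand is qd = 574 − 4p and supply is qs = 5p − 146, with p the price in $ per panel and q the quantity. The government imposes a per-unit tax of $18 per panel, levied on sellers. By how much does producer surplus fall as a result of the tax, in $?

Producer surplus falls by $1872.

Before the tax: set 574 − 4p = 5p − 146 → p* = $80, q* = 254.
With the tax collected from sellers, supply shifts: qs = 5(p − 18) − 146.
New equilibrium: consumers pay $90, sellers receive $72, q = 214. (Wedge: pb − ps = 18.)
ΔPS is the trapezoid between Q = 214 and Q = 254 of height $8: ½ · (254 + 214) · 8 = $1872.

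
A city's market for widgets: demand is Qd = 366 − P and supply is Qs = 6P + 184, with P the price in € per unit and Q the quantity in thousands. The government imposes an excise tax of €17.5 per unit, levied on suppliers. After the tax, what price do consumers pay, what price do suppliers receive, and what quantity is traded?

Without the tax, 366 − P = 6P + 184 gives 7P = 182, so P* = €26 and Q* = 340.
With the tax collected from suppliers, supply shifts: Qs = 6(P − 17.5) + 184.
New equilibrium: consumers pay €41, suppliers receive €23.5, Q = 325. (Wedge: Pb − Ps = 17.5.)

Consumers pay €41; suppliers receive €23.5; quantity = 325.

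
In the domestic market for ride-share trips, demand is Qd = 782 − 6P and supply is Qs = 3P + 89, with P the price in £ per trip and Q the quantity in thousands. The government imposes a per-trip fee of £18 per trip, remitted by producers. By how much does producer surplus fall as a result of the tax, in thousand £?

Without the tax, 782 − 6P = 3P + 89 gives 9P = 693, so P* = £77 and Q* = 320.
With the tax collected from producers, supply shifts: Qs = 3(P − 18) + 89.
Solving gives Q = 284 with consumers paying £83 and producers receiving £65 (the £18 wedge).
ΔPS is the trapezoid between Q = 284 and Q = 320 of height £12: ½ · (320 + 284) · 12 = £3624.

Producer surplus falls by £3624 thousand.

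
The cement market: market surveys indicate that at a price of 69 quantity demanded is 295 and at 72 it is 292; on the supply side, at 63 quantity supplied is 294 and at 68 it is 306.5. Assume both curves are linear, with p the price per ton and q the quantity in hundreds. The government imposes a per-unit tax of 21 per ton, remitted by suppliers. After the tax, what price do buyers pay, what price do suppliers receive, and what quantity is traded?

Buyers pay 80; suppliers receive 59; quantity = 284.

Demand slope: (292 − 295)/(72 − 69) = -1, so qd = 364 − p.
Supply slope: (306.5 − 294)/(68 − 63) = 2.5, so qs = 2.5p + 136.5.
Without the tax, 364 − p = 2.5p + 136.5 gives 3.5p = 227.5, so p* = 65 and q* = 299.
With the tax collected from suppliers, supply shifts: qs = 2.5(p − 21) + 136.5.
New equilibrium: buyers pay 80, suppliers receive 59, q = 284. (Wedge: pb − ps = 21.)
The less price-elastic side of the market bears the larger share of a per-unit tax.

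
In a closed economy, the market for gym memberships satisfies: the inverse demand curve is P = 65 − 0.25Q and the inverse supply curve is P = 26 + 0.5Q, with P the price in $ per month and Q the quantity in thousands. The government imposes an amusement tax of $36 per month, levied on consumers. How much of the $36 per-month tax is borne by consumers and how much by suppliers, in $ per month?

Consumers bear $12 per month; suppliers bear $24 per month.

Rewrite in direct form: Qd = 260 − 4P and Qs = 2P − 52.
Without the tax, 260 − 4P = 2P − 52 gives 6P = 312, so P* = $52 and Q* = 52.
With the tax collected from consumers, demand (in seller-price terms) shifts: Qd = 260 − 4(P + 36).
Solving gives Q = 4 with consumers paying $64 and suppliers receiving $28 (the $36 wedge).
Burden on consumers: $12; on suppliers: $24. (They sum to $36.)
The less price-elastic side of the market bears the larger share of a per-unit tax.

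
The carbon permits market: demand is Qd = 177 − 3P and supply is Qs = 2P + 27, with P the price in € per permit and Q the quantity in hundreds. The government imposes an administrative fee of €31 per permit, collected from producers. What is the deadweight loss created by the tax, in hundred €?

Before the tax: set 177 − 3P = 2P + 27 → P* = €30, Q* = 87.
With the tax collected from producers, supply shifts: Qs = 2(P − 31) + 27.
New equilibrium: buyers pay €42.4, producers receive €11.4, Q = 49.8. (Wedge: Pb − Ps = 31.)
Quantity falls by |ΔQ| = |87 − 49.8| = 37.2.
DWL = ½ · t · |ΔQ| = ½ · 31 · 37.2 = €576.6.

Deadweight loss = €576.6 hundred.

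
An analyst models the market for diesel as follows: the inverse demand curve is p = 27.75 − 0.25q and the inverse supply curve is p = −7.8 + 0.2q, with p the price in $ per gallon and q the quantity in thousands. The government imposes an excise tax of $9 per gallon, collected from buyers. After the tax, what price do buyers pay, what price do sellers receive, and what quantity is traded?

Inverting to q(p) form: qd = 111 − 4p; qs = 5p + 39.
Before the tax: set 111 − 4p = 5p + 39 → p* = $8, q* = 79.
With the tax collected from buyers, demand (in seller-price terms) shifts: qd = 111 − 4(p + 9).
Solving gives q = 59 with buyers paying $13 and sellers receiving $4 (the $9 wedge).
The less price-elastic side of the market bears the larger share of a per-unit tax.

Buyers pay $13; sellers receive $4; quantity = 59.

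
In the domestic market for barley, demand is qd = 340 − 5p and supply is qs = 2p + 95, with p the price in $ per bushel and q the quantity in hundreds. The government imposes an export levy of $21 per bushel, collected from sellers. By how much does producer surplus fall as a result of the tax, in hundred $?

Without the tax, 340 − 5p = 2p + 95 gives 7p = 245, so p* = $35 and q* = 165.
With the tax collected from sellers, supply shifts: qs = 2(p − 21) + 95.
Solving gives q = 135 with buyers paying $41 and sellers receiving $20 (the $21 wedge).
ΔPS is the trapezoid between Q = 135 and Q = 165 of height $15: ½ · (165 + 135) · 15 = $2250.

Producer surplus falls by $2250 hundred.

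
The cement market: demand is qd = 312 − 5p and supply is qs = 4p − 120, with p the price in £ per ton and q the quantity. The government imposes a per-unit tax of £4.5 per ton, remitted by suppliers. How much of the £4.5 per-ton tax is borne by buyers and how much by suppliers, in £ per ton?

Without the tax, 312 − 5p = 4p − 120 gives 9p = 432, so p* = £48 and q* = 72.
With the tax collected from suppliers, supply shifts: qs = 4(p − 4.5) − 120.
Solving gives q = 62 with buyers paying £50 and suppliers receiving £45.5 (the £4.5 wedge).
Burden on buyers: £2; on suppliers: £2.5. (They sum to £4.5.)

Buyers bear £2 per ton; suppliers bear £2.5 per ton.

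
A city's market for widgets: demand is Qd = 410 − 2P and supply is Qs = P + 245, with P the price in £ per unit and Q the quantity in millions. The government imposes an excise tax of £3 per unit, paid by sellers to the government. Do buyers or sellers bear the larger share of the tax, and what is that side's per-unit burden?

Before the tax: set 410 − 2P = P + 245 → P* = £55, Q* = 300.
With the tax collected from sellers, supply shifts: Qs = (P − 3) + 245.
Solving gives Q = 298 with buyers paying £56 and sellers receiving £53 (the £3 wedge).
Per-unit burden: buyers £1, sellers £2.
Sellers take the larger share because supply is less price-elastic here (demand slope 2 vs supply slope 1).

Sellers bear the larger share: £2 per unit.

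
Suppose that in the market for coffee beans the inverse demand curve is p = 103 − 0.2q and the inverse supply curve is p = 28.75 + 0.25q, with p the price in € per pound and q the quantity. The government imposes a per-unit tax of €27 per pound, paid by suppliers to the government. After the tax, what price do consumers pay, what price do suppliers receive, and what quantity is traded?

Rewrite in direct form: qd = 515 − 5p and qs = 4p − 115.
Before the tax: set 515 − 5p = 4p − 115 → p* = €70, q* = 165.
With the tax collected from suppliers, supply shifts: qs = 4(p − 27) − 115.
New equilibrium: consumers pay €82, suppliers receive €55, q = 105. (Wedge: pb − ps = 27.)
The less price-elastic side of the market bears the larger share of a per-unit tax.

Consumers pay €82; suppliers receive €55; quantity = 105.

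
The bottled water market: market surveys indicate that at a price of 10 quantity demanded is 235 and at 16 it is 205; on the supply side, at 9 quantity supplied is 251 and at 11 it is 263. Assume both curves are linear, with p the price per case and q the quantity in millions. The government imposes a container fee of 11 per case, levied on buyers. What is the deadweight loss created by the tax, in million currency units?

Demand slope: (205 − 235)/(16 − 10) = -5, so qd = 285 − 5p.
Supply slope: (263 − 251)/(11 − 9) = 6, so qs = 6p + 197.
Before the tax: set 285 − 5p = 6p + 197 → p* = 8, q* = 245.
With the tax collected from buyers, demand (in seller-price terms) shifts: qd = 285 − 5(p + 11).
Solving gives q = 215 with buyers paying 14 and producers receiving 3 (the 11 wedge).
Quantity falls by |ΔQ| = |245 − 215| = 30.
DWL = ½ · t · |ΔQ| = ½ · 11 · 30 = 165.

Deadweight loss = 165 million.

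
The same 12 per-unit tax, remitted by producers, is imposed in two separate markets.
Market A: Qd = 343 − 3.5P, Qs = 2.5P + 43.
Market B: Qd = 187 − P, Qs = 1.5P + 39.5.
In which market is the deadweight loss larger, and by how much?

Market A: pre-tax P* = 50, Q* = 168; post-tax Q = 150.5; deadweight loss = 105.
Market B: pre-tax P* = 59, Q* = 128; post-tax Q = 120.8; deadweight loss = 43.2.
Difference: 105 vs 43.2 → market A is larger by 61.8.

Market A, by 61.8.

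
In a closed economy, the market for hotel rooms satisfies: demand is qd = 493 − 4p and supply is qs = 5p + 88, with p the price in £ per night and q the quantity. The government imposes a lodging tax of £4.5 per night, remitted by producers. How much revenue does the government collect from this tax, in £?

Tax revenue = £1363.5.

Without the tax, 493 − 4p = 5p + 88 gives 9p = 405, so p* = £45 and q* = 313.
With the tax collected from producers, supply shifts: qs = 5(p − 4.5) + 88.
New equilibrium: buyers pay £47.5, producers receive £43, q = 303. (Wedge: pb − ps = 4.5.)
Revenue = t · Q = 4.5 · 303 = £1363.5.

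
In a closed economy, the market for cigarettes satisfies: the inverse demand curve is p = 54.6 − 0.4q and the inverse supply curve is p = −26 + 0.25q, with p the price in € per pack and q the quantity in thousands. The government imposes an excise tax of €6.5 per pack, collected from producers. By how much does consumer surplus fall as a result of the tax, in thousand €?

Inverting to q(p) form: qd = 136.5 − 2.5p; qs = 4p + 104.
Without the tax, 136.5 − 2.5p = 4p + 104 gives 6.5p = 32.5, so p* = €5 and q* = 124.
With the tax collected from producers, supply shifts: qs = 4(p − 6.5) + 104.
Solving gives q = 114 with consumers paying €9 and producers receiving €2.5 (the €6.5 wedge).
ΔCS is the trapezoid between Q = 114 and Q = 124 of height €4: ½ · (124 + 114) · 4 = €476.

Consumer surplus falls by €476 thousand.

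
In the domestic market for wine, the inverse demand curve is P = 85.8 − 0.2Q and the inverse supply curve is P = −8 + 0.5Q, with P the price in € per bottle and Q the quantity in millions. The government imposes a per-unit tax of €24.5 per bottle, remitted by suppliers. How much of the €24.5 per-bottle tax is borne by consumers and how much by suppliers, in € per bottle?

Consumers bear €7 per bottle; suppliers bear €17.5 per bottle.

Rewrite in direct form: Qd = 429 − 5P and Qs = 2P + 16.
Without the tax, 429 − 5P = 2P + 16 gives 7P = 413, so P* = €59 and Q* = 134.
With the tax collected from suppliers, supply shifts: Qs = 2(P − 24.5) + 16.
New equilibrium: consumers pay €66, suppliers receive €41.5, Q = 99. (Wedge: Pb − Ps = 24.5.)
Burden on consumers: €7; on suppliers: €17.5. (They sum to €24.5.)
The less price-elastic side of the market bears the larger share of a per-unit tax.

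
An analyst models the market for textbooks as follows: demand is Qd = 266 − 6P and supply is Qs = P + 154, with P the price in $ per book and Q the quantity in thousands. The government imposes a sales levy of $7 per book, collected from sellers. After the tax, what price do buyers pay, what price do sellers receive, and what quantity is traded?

Without the tax, 266 − 6P = P + 154 gives 7P = 112, so P* = $16 and Q* = 170.
With the tax collected from sellers, supply shifts: Qs = (P − 7) + 154.
Solving gives Q = 164 with buyers paying $17 and sellers receiving $10 (the $7 wedge).

Buyers pay $17; sellers receive $10; quantity = 164.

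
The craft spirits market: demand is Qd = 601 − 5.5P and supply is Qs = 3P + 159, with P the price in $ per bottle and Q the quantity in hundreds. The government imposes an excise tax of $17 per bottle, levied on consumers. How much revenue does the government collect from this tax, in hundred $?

Without the tax, 601 − 5.5P = 3P + 159 gives 8.5P = 442, so P* = $52 and Q* = 315.
With the tax collected from consumers, demand (in seller-price terms) shifts: Qd = 601 − 5.5(P + 17).
Solving gives Q = 282 with consumers paying $58 and sellers receiving $41 (the $17 wedge).
Revenue = t · Q = 17 · 282 = $4794.

Tax revenue = $4794 hundred.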